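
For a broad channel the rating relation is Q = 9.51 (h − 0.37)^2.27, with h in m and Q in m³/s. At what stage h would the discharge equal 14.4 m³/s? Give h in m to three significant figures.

h − h₀ = (Q/C)^(1/b) = (14.4/9.51)^(1/2.27) = 1.201 m
h = 0.37 + 1.201 = 1.571 m

1.57 m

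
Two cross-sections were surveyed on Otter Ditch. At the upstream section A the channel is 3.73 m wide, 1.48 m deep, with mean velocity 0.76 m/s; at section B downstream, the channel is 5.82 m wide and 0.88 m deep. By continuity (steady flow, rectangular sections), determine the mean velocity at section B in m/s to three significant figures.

0.819 m/s

Q = A₁V₁ = (3.73×1.48) × 0.76 = 4.196 m³/s
A₂ = 5.82 × 0.88 = 5.122 m²
V₂ = Q/A₂ = 4.196/5.122 = 0.8192 m/s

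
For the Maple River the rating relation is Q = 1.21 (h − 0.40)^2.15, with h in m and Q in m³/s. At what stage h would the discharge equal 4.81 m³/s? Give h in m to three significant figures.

2.30 m

h − h₀ = (Q/C)^(1/b) = (4.81/1.21)^(1/2.15) = 1.900 m
h = 0.40 + 1.900 = 2.300 m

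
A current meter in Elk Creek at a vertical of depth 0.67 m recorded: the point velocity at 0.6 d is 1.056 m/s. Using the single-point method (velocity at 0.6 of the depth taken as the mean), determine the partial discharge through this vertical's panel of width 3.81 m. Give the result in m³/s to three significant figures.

2.70 m³/s

v̄ = v₀.₆ = 1.056 m/s
q = v̄ × d × w = 1.056 × 0.67 × 3.81 = 2.696 m³/s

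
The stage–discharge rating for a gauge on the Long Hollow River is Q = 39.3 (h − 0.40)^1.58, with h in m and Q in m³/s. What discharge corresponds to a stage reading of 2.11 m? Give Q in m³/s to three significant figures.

Q = 39.3 × (2.11 − 0.40)^1.58 = 39.3 × 1.71^1.58 = 91.73 m³/s

91.7 m³/s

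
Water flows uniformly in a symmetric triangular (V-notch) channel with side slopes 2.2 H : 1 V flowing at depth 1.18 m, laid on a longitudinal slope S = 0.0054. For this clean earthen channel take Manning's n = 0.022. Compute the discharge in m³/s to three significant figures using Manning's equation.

6.76 m³/s

A = z·y² = 2.2×1.18² = 3.063 m²
P = 2y√(1+z²) = 2×1.18×√(1+2.2²) = 5.703 m
R = A/P = 3.063/5.703 = 0.5371 m
Q = (1/n)·A·R^(2/3)·S^(1/2) = (1/0.022) × 3.063 × 0.5371^(2/3) × 0.0054^(1/2) = 6.761 m³/s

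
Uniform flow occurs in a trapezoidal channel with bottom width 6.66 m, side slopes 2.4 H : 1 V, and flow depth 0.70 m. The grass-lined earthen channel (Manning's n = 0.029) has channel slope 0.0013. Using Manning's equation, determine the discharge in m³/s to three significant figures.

4.97 m³/s

A = (b + z·y)·y = (6.66 + 2.4×0.70)×0.70 = 5.838 m²
P = b + 2y√(1+z²) = 6.66 + 2×0.70×√(1+2.4²) = 10.30 m
R = A/P = 5.838/10.30 = 0.5668 m
Q = (1/n)·A·R^(2/3)·S^(1/2) = (1/0.029) × 5.838 × 0.5668^(2/3) × 0.0013^(1/2) = 4.971 m³/s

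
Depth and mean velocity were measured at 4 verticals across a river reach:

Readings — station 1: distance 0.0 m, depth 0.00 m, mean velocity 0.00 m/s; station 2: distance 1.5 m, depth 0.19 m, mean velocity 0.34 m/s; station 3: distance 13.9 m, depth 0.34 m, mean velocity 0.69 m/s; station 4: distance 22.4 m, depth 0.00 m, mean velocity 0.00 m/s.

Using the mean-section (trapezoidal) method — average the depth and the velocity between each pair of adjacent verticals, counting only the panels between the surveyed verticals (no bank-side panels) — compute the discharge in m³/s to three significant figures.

2.22 m³/s

Panel 1-2: Δb = 1.5 m, d̄ = (0.00+0.19)/2 = 0.095, v̄ = (0.00+0.34)/2 = 0.17 → q = 1.5×0.095×0.17 = 0.02423 m³/s
Panel 2-3: Δb = 12.4 m, d̄ = (0.19+0.34)/2 = 0.265, v̄ = (0.34+0.69)/2 = 0.515 → q = 12.4×0.265×0.515 = 1.692 m³/s
Panel 3-4: Δb = 8.5 m, d̄ = (0.34+0.00)/2 = 0.17, v̄ = (0.69+0.00)/2 = 0.345 → q = 8.5×0.17×0.345 = 0.4985 m³/s
Q = Σ q = 2.215 m³/s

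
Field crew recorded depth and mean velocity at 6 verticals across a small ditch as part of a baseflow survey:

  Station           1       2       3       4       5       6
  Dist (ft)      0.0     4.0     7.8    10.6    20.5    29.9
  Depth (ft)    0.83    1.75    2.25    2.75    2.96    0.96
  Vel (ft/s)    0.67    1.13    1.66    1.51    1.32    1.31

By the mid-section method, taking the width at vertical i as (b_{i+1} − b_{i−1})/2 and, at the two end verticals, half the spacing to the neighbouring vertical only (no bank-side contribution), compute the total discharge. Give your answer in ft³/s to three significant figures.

w_1 = (4.0 − 0.0)/2 = 2 ft; q_1 = 0.67 × 0.83 × 2 = 1.112 ft³/s
w_2 = (7.8 − 0.0)/2 = 3.9 ft; q_2 = 1.13 × 1.75 × 3.9 = 7.712 ft³/s
w_3 = (10.6 − 4.0)/2 = 3.3 ft; q_3 = 1.66 × 2.25 × 3.3 = 12.33 ft³/s
w_4 = (20.5 − 7.8)/2 = 6.35 ft; q_4 = 1.51 × 2.75 × 6.35 = 26.37 ft³/s
w_5 = (29.9 − 10.6)/2 = 9.65 ft; q_5 = 1.32 × 2.96 × 9.65 = 37.70 ft³/s
w_6 = (29.9 − 20.5)/2 = 4.7 ft; q_6 = 1.31 × 0.96 × 4.7 = 5.911 ft³/s
Q = Σ qᵢ = 91.13 ft³/s

91.1 ft³/s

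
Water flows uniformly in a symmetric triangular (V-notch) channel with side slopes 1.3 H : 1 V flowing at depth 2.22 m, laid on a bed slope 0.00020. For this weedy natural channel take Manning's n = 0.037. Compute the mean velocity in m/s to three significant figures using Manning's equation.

A = z·y² = 1.3×2.22² = 6.407 m²
P = 2y√(1+z²) = 2×2.22×√(1+1.3²) = 7.282 m
R = A/P = 6.407/7.282 = 0.8798 m
Q = (1/n)·A·R^(2/3)·S^(1/2) = (1/0.037) × 6.407 × 0.8798^(2/3) × 0.00020^(1/2) = 2.248 m³/s
V = Q/A = 2.248/6.407 = 0.3509 m/s

0.351 m/s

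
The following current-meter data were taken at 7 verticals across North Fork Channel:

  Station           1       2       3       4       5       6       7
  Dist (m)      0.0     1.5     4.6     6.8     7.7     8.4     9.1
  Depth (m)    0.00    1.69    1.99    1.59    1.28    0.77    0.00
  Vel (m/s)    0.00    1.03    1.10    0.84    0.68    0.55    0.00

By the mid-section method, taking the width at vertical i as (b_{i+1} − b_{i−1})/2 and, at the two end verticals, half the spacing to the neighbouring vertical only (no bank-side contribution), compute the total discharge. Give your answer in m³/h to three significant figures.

w_2 = (4.6 − 0.0)/2 = 2.3 m; q_2 = 1.03 × 1.69 × 2.3 = 4.004 m³/s
w_3 = (6.8 − 1.5)/2 = 2.65 m; q_3 = 1.10 × 1.99 × 2.65 = 5.801 m³/s
w_4 = (7.7 − 4.6)/2 = 1.55 m; q_4 = 0.84 × 1.59 × 1.55 = 2.070 m³/s
w_5 = (8.4 − 6.8)/2 = 0.8 m; q_5 = 0.68 × 1.28 × 0.8 = 0.6963 m³/s
w_6 = (9.1 − 7.7)/2 = 0.7 m; q_6 = 0.55 × 0.77 × 0.7 = 0.2965 m³/s
Stations 1, 7 contribute zero (depth or velocity is 0).
Q = Σ qᵢ = 12.87 m³/s
= 12.87 × 3600 = 46320 m³/h

46300 m³/h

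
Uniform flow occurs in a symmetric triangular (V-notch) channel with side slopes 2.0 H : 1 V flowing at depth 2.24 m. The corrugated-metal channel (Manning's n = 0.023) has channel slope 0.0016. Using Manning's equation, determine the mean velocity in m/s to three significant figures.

A = z·y² = 2.0×2.24² = 10.04 m²
P = 2y√(1+z²) = 2×2.24×√(1+2.0²) = 10.02 m
R = A/P = 10.04/10.02 = 1.002 m
Q = (1/n)·A·R^(2/3)·S^(1/2) = (1/0.023) × 10.04 × 1.002^(2/3) × 0.0016^(1/2) = 17.47 m³/s
V = Q/A = 17.47/10.04 = 1.741 m/s

1.74 m/s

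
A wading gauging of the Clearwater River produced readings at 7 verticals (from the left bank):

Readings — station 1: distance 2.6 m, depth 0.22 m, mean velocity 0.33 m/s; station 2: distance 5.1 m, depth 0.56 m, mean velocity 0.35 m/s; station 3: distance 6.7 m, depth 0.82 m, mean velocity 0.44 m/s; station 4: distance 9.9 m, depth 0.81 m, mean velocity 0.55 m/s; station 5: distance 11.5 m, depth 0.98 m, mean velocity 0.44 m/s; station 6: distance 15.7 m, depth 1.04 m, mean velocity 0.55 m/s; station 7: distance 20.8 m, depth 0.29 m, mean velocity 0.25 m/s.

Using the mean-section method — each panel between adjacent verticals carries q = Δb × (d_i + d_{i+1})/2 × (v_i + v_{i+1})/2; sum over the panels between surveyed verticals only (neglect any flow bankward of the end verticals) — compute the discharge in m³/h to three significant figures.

22400 m³/h

Panel 1-2: Δb = 2.5 m, d̄ = (0.22+0.56)/2 = 0.39, v̄ = (0.33+0.35)/2 = 0.34 → q = 2.5×0.39×0.34 = 0.3315 m³/s
Panel 2-3: Δb = 1.6 m, d̄ = (0.56+0.82)/2 = 0.69, v̄ = (0.35+0.44)/2 = 0.395 → q = 1.6×0.69×0.395 = 0.4361 m³/s
Panel 3-4: Δb = 3.2 m, d̄ = (0.82+0.81)/2 = 0.815, v̄ = (0.44+0.55)/2 = 0.495 → q = 3.2×0.815×0.495 = 1.291 m³/s
Panel 4-5: Δb = 1.6 m, d̄ = (0.81+0.98)/2 = 0.895, v̄ = (0.55+0.44)/2 = 0.495 → q = 1.6×0.895×0.495 = 0.7088 m³/s
Panel 5-6: Δb = 4.2 m, d̄ = (0.98+1.04)/2 = 1.01, v̄ = (0.44+0.55)/2 = 0.495 → q = 4.2×1.01×0.495 = 2.100 m³/s
Panel 6-7: Δb = 5.1 m, d̄ = (1.04+0.29)/2 = 0.665, v̄ = (0.55+0.25)/2 = 0.4 → q = 5.1×0.665×0.4 = 1.357 m³/s
Q = Σ q = 6.224 m³/s
= 6.224 × 3600 = 22410 m³/h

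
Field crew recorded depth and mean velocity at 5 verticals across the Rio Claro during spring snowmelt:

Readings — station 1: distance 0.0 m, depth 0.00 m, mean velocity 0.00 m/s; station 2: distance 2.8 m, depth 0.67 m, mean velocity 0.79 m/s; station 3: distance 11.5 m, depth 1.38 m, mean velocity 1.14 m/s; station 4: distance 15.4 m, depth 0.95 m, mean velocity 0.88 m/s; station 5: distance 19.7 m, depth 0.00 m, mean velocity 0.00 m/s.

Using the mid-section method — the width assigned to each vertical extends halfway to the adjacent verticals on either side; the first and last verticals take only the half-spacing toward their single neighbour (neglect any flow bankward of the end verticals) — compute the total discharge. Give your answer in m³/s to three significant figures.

w_2 = (11.5 − 0.0)/2 = 5.75 m; q_2 = 0.79 × 0.67 × 5.75 = 3.043 m³/s
w_3 = (15.4 − 2.8)/2 = 6.3 m; q_3 = 1.14 × 1.38 × 6.3 = 9.911 m³/s
w_4 = (19.7 − 11.5)/2 = 4.1 m; q_4 = 0.88 × 0.95 × 4.1 = 3.428 m³/s
Stations 1, 5 contribute zero (depth or velocity is 0).
Q = Σ qᵢ = 16.38 m³/s

16.4 m³/s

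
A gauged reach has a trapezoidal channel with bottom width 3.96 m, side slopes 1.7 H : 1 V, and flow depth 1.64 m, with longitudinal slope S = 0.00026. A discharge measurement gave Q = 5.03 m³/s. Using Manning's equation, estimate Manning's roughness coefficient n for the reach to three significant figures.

A = (b + z·y)·y = (3.96 + 1.7×1.64)×1.64 = 11.07 m²
P = b + 2y√(1+z²) = 3.96 + 2×1.64×√(1+1.7²) = 10.43 m
R = A/P = 11.07/10.43 = 1.061 m
n = (1/Q)·A·R^(2/3)·S^(1/2) = (1/5.03) × 11.07 × 1.040 × 0.01612 = 0.03691

0.0369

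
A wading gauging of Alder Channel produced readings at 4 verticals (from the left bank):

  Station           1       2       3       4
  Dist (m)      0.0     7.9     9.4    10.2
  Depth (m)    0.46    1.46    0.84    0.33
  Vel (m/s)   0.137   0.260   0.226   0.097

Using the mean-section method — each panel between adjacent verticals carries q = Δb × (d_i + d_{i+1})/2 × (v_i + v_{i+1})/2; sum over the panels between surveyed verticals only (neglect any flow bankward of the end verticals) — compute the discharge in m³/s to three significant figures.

2.00 m³/s

Panel 1-2: Δb = 7.9 m, d̄ = (0.46+1.46)/2 = 0.96, v̄ = (0.137+0.260)/2 = 0.1985 → q = 7.9×0.96×0.1985 = 1.505 m³/s
Panel 2-3: Δb = 1.5 m, d̄ = (1.46+0.84)/2 = 1.15, v̄ = (0.260+0.226)/2 = 0.243 → q = 1.5×1.15×0.243 = 0.4192 m³/s
Panel 3-4: Δb = 0.8 m, d̄ = (0.84+0.33)/2 = 0.585, v̄ = (0.226+0.097)/2 = 0.1615 → q = 0.8×0.585×0.1615 = 0.07558 m³/s
Q = Σ q = 2.000 m³/s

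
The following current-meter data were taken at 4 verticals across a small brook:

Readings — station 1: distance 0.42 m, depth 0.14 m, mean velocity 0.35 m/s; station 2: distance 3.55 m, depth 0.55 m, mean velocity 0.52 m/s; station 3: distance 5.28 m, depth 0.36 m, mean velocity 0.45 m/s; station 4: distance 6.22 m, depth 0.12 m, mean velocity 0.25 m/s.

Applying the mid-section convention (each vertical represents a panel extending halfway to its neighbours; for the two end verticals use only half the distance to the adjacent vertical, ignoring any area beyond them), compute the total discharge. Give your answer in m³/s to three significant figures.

1.00 m³/s

w_1 = (3.55 − 0.42)/2 = 1.565 m; q_1 = 0.35 × 0.14 × 1.565 = 0.07669 m³/s
w_2 = (5.28 − 0.42)/2 = 2.43 m; q_2 = 0.52 × 0.55 × 2.43 = 0.6950 m³/s
w_3 = (6.22 − 3.55)/2 = 1.335 m; q_3 = 0.45 × 0.36 × 1.335 = 0.2163 m³/s
w_4 = (6.22 − 5.28)/2 = 0.47 m; q_4 = 0.25 × 0.12 × 0.47 = 0.01410 m³/s
Q = Σ qᵢ = 1.002 m³/s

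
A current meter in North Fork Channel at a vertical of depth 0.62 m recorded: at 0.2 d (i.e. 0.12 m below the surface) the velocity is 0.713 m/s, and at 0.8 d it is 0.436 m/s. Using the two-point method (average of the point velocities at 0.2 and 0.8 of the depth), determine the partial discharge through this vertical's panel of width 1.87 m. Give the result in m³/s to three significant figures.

0.666 m³/s

v̄ = (0.713 + 0.436) / 2 = 0.5745 m/s
q = v̄ × d × w = 0.5745 × 0.62 × 1.87 = 0.6661 m³/s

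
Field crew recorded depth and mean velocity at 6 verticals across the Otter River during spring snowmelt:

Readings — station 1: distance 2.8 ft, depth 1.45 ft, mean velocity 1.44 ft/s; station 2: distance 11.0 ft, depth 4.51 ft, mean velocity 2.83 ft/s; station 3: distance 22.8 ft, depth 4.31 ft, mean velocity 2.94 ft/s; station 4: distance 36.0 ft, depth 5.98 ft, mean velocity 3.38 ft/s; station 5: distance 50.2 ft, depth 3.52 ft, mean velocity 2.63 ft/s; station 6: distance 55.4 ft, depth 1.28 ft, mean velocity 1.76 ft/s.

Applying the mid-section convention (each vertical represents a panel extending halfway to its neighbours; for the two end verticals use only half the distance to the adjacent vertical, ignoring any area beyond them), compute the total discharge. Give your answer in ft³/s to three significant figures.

w_1 = (11.0 − 2.8)/2 = 4.1 ft; q_1 = 1.44 × 1.45 × 4.1 = 8.561 ft³/s
w_2 = (22.8 − 2.8)/2 = 10 ft; q_2 = 2.83 × 4.51 × 10 = 127.6 ft³/s
w_3 = (36.0 − 11.0)/2 = 12.5 ft; q_3 = 2.94 × 4.31 × 12.5 = 158.4 ft³/s
w_4 = (50.2 − 22.8)/2 = 13.7 ft; q_4 = 3.38 × 5.98 × 13.7 = 276.9 ft³/s
w_5 = (55.4 − 36.0)/2 = 9.7 ft; q_5 = 2.63 × 3.52 × 9.7 = 89.80 ft³/s
w_6 = (55.4 − 50.2)/2 = 2.6 ft; q_6 = 1.76 × 1.28 × 2.6 = 5.857 ft³/s
Q = Σ qᵢ = 667.2 ft³/s

667 ft³/s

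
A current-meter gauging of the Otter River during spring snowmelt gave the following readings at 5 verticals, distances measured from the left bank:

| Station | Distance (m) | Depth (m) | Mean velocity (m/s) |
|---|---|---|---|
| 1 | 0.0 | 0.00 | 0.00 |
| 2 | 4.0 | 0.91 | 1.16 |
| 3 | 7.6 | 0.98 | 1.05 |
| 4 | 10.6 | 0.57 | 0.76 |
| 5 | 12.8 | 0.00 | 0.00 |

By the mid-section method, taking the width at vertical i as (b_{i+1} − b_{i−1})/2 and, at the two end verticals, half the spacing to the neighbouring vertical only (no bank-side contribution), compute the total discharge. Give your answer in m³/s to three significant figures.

8.53 m³/s

w_2 = (7.6 − 0.0)/2 = 3.8 m; q_2 = 1.16 × 0.91 × 3.8 = 4.011 m³/s
w_3 = (10.6 − 4.0)/2 = 3.3 m; q_3 = 1.05 × 0.98 × 3.3 = 3.396 m³/s
w_4 = (12.8 − 7.6)/2 = 2.6 m; q_4 = 0.76 × 0.57 × 2.6 = 1.126 m³/s
Stations 1, 5 contribute zero (depth or velocity is 0).
Q = Σ qᵢ = 8.533 m³/s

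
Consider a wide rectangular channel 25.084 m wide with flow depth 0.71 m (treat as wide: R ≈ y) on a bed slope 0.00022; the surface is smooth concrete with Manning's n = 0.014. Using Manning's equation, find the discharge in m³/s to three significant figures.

15.0 m³/s

A = b·y = 25.084 × 0.71 = 17.81 m²
Wide channel: R ≈ y = 0.71 m
Q = (1/n)·A·R^(2/3)·S^(1/2) = (1/0.014) × 17.81 × 0.7100^(2/3) × 0.00022^(1/2) = 15.02 m³/s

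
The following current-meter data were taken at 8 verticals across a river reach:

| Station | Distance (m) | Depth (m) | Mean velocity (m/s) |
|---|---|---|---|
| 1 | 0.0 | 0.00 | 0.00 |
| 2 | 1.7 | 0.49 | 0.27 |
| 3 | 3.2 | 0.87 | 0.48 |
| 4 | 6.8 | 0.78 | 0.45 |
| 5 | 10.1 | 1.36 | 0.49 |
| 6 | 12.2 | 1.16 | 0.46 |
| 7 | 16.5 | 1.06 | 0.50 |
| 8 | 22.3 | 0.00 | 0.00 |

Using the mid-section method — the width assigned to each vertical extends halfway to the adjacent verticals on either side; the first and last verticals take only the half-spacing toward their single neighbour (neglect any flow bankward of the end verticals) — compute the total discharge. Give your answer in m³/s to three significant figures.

8.67 m³/s

w_2 = (3.2 − 0.0)/2 = 1.6 m; q_2 = 0.27 × 0.49 × 1.6 = 0.2117 m³/s
w_3 = (6.8 − 1.7)/2 = 2.55 m; q_3 = 0.48 × 0.87 × 2.55 = 1.065 m³/s
w_4 = (10.1 − 3.2)/2 = 3.45 m; q_4 = 0.45 × 0.78 × 3.45 = 1.211 m³/s
w_5 = (12.2 − 6.8)/2 = 2.7 m; q_5 = 0.49 × 1.36 × 2.7 = 1.799 m³/s
w_6 = (16.5 − 10.1)/2 = 3.2 m; q_6 = 0.46 × 1.16 × 3.2 = 1.708 m³/s
w_7 = (22.3 − 12.2)/2 = 5.05 m; q_7 = 0.50 × 1.06 × 5.05 = 2.677 m³/s
Stations 1, 8 contribute zero (depth or velocity is 0).
Q = Σ qᵢ = 8.671 m³/s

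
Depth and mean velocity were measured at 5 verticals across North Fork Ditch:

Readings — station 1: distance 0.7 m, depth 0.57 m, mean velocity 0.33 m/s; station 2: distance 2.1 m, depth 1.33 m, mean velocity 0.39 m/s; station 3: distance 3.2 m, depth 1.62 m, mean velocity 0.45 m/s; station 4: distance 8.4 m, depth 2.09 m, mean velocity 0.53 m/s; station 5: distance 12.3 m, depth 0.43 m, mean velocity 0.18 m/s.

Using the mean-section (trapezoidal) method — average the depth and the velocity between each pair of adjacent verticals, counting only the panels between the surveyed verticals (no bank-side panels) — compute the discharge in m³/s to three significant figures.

Panel 1-2: Δb = 1.4 m, d̄ = (0.57+1.33)/2 = 0.95, v̄ = (0.33+0.39)/2 = 0.36 → q = 1.4×0.95×0.36 = 0.4788 m³/s
Panel 2-3: Δb = 1.1 m, d̄ = (1.33+1.62)/2 = 1.475, v̄ = (0.39+0.45)/2 = 0.42 → q = 1.1×1.475×0.42 = 0.6815 m³/s
Panel 3-4: Δb = 5.2 m, d̄ = (1.62+2.09)/2 = 1.855, v̄ = (0.45+0.53)/2 = 0.49 → q = 5.2×1.855×0.49 = 4.727 m³/s
Panel 4-5: Δb = 3.9 m, d̄ = (2.09+0.43)/2 = 1.26, v̄ = (0.53+0.18)/2 = 0.355 → q = 3.9×1.26×0.355 = 1.744 m³/s
Q = Σ q = 7.631 m³/s

7.63 m³/s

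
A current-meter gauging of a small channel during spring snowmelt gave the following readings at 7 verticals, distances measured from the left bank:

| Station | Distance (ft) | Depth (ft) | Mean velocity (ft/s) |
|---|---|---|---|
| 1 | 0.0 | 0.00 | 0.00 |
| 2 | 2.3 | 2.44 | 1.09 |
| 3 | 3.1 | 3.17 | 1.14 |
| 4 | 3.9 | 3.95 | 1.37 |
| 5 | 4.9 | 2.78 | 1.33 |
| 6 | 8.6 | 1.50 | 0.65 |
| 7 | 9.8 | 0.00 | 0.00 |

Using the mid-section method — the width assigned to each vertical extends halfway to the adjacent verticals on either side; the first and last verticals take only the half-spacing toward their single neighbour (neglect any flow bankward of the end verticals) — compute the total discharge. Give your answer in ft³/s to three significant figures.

23.0 ft³/s

w_2 = (3.1 − 0.0)/2 = 1.55 ft; q_2 = 1.09 × 2.44 × 1.55 = 4.122 ft³/s
w_3 = (3.9 − 2.3)/2 = 0.8 ft; q_3 = 1.14 × 3.17 × 0.8 = 2.891 ft³/s
w_4 = (4.9 − 3.1)/2 = 0.9 ft; q_4 = 1.37 × 3.95 × 0.9 = 4.870 ft³/s
w_5 = (8.6 − 3.9)/2 = 2.35 ft; q_5 = 1.33 × 2.78 × 2.35 = 8.689 ft³/s
w_6 = (9.8 − 4.9)/2 = 2.45 ft; q_6 = 0.65 × 1.50 × 2.45 = 2.389 ft³/s
Stations 1, 7 contribute zero (depth or velocity is 0).
Q = Σ qᵢ = 22.96 ft³/s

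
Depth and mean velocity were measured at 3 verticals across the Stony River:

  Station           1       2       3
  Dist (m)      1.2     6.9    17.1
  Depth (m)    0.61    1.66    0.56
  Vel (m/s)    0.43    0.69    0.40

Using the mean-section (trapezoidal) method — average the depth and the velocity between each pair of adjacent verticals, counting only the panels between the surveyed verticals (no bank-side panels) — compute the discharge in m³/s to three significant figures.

Panel 1-2: Δb = 5.7 m, d̄ = (0.61+1.66)/2 = 1.135, v̄ = (0.43+0.69)/2 = 0.56 → q = 5.7×1.135×0.56 = 3.623 m³/s
Panel 2-3: Δb = 10.2 m, d̄ = (1.66+0.56)/2 = 1.11, v̄ = (0.69+0.40)/2 = 0.545 → q = 10.2×1.11×0.545 = 6.170 m³/s
Q = Σ q = 9.793 m³/s

9.79 m³/s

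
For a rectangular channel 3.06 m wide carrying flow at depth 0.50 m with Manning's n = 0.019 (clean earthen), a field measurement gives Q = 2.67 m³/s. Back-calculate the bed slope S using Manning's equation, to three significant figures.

A = b·y = 3.06 × 0.50 = 1.530 m²
P = b + 2y = 3.06 + 2×0.50 = 4.060 m
R = A/P = 1.530/4.060 = 0.3768 m
S = (Q·n / (1·A·R^(2/3)))² = (2.67×0.019 / (1×1.530×0.5217))² = 0.004039

0.00404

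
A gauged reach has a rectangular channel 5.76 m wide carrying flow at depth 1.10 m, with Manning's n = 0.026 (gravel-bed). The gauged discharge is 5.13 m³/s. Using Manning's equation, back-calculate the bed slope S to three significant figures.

0.000601

A = b·y = 5.76 × 1.10 = 6.336 m²
P = b + 2y = 5.76 + 2×1.10 = 7.960 m
R = A/P = 6.336/7.960 = 0.7960 m
S = (Q·n / (1·A·R^(2/3)))² = (5.13×0.026 / (1×6.336×0.8589))² = 0.0006007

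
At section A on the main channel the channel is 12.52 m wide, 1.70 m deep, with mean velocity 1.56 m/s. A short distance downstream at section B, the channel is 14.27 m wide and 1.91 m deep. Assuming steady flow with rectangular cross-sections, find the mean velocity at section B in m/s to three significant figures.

1.22 m/s

Q = A₁V₁ = (12.52×1.70) × 1.56 = 33.20 m³/s
A₂ = 14.27 × 1.91 = 27.26 m²
V₂ = Q/A₂ = 33.20/27.26 = 1.218 m/s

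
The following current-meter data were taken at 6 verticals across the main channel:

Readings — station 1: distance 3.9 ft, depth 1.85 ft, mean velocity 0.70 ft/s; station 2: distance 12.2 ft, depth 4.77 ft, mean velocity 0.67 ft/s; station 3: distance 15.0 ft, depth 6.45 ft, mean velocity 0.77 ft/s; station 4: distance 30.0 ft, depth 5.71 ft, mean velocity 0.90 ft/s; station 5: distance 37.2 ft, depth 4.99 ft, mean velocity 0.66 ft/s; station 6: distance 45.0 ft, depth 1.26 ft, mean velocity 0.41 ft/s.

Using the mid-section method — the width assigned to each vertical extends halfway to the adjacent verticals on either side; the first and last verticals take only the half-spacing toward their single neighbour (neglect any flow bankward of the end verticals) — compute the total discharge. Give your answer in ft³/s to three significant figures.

w_1 = (12.2 − 3.9)/2 = 4.15 ft; q_1 = 0.70 × 1.85 × 4.15 = 5.374 ft³/s
w_2 = (15.0 − 3.9)/2 = 5.55 ft; q_2 = 0.67 × 4.77 × 5.55 = 17.74 ft³/s
w_3 = (30.0 − 12.2)/2 = 8.9 ft; q_3 = 0.77 × 6.45 × 8.9 = 44.20 ft³/s
w_4 = (37.2 − 15.0)/2 = 11.1 ft; q_4 = 0.90 × 5.71 × 11.1 = 57.04 ft³/s
w_5 = (45.0 − 30.0)/2 = 7.5 ft; q_5 = 0.66 × 4.99 × 7.5 = 24.70 ft³/s
w_6 = (45.0 − 37.2)/2 = 3.9 ft; q_6 = 0.41 × 1.26 × 3.9 = 2.015 ft³/s
Q = Σ qᵢ = 151.1 ft³/s

151 ft³/s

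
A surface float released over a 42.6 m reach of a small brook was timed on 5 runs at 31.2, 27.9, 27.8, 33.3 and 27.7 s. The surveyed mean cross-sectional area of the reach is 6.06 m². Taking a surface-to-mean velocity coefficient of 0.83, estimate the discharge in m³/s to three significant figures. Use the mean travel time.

7.24 m³/s

t̄ = (31.2 + 27.9 + 27.8 + 33.3 + 27.7) / 5 = 29.58 s
v_surface = L / t̄ = 42.6 / 29.58 = 1.440 m/s
v_mean = 0.83 × 1.440 = 1.195 m/s
Q = A × v_mean = 6.06 × 1.195 = 7.244 m³/s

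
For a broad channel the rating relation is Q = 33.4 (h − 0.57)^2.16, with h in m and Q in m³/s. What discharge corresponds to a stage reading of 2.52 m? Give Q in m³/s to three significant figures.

141 m³/s

Q = 33.4 × (2.52 − 0.57)^2.16 = 33.4 × 1.95^2.16 = 141.3 m³/s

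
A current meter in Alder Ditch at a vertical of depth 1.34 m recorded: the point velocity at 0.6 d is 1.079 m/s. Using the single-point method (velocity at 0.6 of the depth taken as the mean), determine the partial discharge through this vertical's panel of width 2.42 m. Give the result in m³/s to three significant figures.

v̄ = v₀.₆ = 1.079 m/s
q = v̄ × d × w = 1.079 × 1.34 × 2.42 = 3.499 m³/s

3.50 m³/s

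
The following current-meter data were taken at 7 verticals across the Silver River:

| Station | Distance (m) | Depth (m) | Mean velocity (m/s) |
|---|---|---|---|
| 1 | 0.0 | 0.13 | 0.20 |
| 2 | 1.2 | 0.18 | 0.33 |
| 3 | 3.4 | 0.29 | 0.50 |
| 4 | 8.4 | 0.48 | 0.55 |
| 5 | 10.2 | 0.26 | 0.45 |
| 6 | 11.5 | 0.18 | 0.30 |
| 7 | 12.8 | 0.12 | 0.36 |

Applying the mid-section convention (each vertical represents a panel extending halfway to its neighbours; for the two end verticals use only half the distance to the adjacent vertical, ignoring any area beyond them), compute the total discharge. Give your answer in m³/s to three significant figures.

w_1 = (1.2 − 0.0)/2 = 0.6 m; q_1 = 0.20 × 0.13 × 0.6 = 0.01560 m³/s
w_2 = (3.4 − 0.0)/2 = 1.7 m; q_2 = 0.33 × 0.18 × 1.7 = 0.1010 m³/s
w_3 = (8.4 − 1.2)/2 = 3.6 m; q_3 = 0.50 × 0.29 × 3.6 = 0.5220 m³/s
w_4 = (10.2 − 3.4)/2 = 3.4 m; q_4 = 0.55 × 0.48 × 3.4 = 0.8976 m³/s
w_5 = (11.5 − 8.4)/2 = 1.55 m; q_5 = 0.45 × 0.26 × 1.55 = 0.1814 m³/s
w_6 = (12.8 − 10.2)/2 = 1.3 m; q_6 = 0.30 × 0.18 × 1.3 = 0.07020 m³/s
w_7 = (12.8 − 11.5)/2 = 0.65 m; q_7 = 0.36 × 0.12 × 0.65 = 0.02808 m³/s
Q = Σ qᵢ = 1.816 m³/s

1.82 m³/s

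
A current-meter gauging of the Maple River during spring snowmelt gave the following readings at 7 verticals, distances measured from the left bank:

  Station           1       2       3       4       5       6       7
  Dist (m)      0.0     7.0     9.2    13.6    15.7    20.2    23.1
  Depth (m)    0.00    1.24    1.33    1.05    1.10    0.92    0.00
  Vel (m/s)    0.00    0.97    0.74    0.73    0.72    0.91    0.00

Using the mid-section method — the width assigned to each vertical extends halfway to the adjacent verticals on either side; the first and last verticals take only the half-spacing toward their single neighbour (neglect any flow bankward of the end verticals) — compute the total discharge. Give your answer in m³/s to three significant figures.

17.0 m³/s

w_2 = (9.2 − 0.0)/2 = 4.6 m; q_2 = 0.97 × 1.24 × 4.6 = 5.533 m³/s
w_3 = (13.6 − 7.0)/2 = 3.3 m; q_3 = 0.74 × 1.33 × 3.3 = 3.248 m³/s
w_4 = (15.7 − 9.2)/2 = 3.25 m; q_4 = 0.73 × 1.05 × 3.25 = 2.491 m³/s
w_5 = (20.2 − 13.6)/2 = 3.3 m; q_5 = 0.72 × 1.10 × 3.3 = 2.614 m³/s
w_6 = (23.1 − 15.7)/2 = 3.7 m; q_6 = 0.91 × 0.92 × 3.7 = 3.098 m³/s
Stations 1, 7 contribute zero (depth or velocity is 0).
Q = Σ qᵢ = 16.98 m³/s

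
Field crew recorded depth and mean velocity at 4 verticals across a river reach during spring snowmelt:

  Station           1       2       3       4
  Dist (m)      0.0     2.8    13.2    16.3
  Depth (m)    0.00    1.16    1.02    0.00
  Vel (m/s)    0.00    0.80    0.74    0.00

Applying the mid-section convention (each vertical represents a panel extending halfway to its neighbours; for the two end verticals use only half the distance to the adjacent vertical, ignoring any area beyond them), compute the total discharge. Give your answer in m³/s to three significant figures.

w_2 = (13.2 − 0.0)/2 = 6.6 m; q_2 = 0.80 × 1.16 × 6.6 = 6.125 m³/s
w_3 = (16.3 − 2.8)/2 = 6.75 m; q_3 = 0.74 × 1.02 × 6.75 = 5.095 m³/s
Stations 1, 4 contribute zero (depth or velocity is 0).
Q = Σ qᵢ = 11.22 m³/s

11.2 m³/s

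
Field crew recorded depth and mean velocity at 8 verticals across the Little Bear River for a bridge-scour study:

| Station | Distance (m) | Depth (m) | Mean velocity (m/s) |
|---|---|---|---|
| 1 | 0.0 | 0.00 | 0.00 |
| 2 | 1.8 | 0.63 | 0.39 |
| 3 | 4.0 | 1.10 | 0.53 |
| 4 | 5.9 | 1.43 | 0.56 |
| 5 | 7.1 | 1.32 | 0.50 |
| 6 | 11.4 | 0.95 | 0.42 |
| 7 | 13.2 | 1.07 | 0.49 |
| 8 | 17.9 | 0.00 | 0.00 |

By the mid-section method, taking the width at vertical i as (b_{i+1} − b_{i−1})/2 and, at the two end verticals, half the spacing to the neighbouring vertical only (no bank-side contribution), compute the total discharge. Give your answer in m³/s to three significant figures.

7.66 m³/s

w_2 = (4.0 − 0.0)/2 = 2 m; q_2 = 0.39 × 0.63 × 2 = 0.4914 m³/s
w_3 = (5.9 − 1.8)/2 = 2.05 m; q_3 = 0.53 × 1.10 × 2.05 = 1.195 m³/s
w_4 = (7.1 − 4.0)/2 = 1.55 m; q_4 = 0.56 × 1.43 × 1.55 = 1.241 m³/s
w_5 = (11.4 − 5.9)/2 = 2.75 m; q_5 = 0.50 × 1.32 × 2.75 = 1.815 m³/s
w_6 = (13.2 − 7.1)/2 = 3.05 m; q_6 = 0.42 × 0.95 × 3.05 = 1.217 m³/s
w_7 = (17.9 − 11.4)/2 = 3.25 m; q_7 = 0.49 × 1.07 × 3.25 = 1.704 m³/s
Stations 1, 8 contribute zero (depth or velocity is 0).
Q = Σ qᵢ = 7.664 m³/s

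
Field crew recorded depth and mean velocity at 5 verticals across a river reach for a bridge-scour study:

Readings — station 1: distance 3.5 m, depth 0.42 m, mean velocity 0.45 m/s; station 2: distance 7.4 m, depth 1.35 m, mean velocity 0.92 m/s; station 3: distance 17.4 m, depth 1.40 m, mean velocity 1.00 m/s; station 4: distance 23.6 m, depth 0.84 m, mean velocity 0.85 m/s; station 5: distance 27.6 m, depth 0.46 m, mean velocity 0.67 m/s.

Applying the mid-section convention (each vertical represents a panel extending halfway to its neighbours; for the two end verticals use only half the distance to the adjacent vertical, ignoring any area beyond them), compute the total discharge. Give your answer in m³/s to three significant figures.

24.6 m³/s

w_1 = (7.4 − 3.5)/2 = 1.95 m; q_1 = 0.45 × 0.42 × 1.95 = 0.3686 m³/s
w_2 = (17.4 − 3.5)/2 = 6.95 m; q_2 = 0.92 × 1.35 × 6.95 = 8.632 m³/s
w_3 = (23.6 − 7.4)/2 = 8.1 m; q_3 = 1.00 × 1.40 × 8.1 = 11.34 m³/s
w_4 = (27.6 − 17.4)/2 = 5.1 m; q_4 = 0.85 × 0.84 × 5.1 = 3.641 m³/s
w_5 = (27.6 − 23.6)/2 = 2 m; q_5 = 0.67 × 0.46 × 2 = 0.6164 m³/s
Q = Σ qᵢ = 24.60 m³/s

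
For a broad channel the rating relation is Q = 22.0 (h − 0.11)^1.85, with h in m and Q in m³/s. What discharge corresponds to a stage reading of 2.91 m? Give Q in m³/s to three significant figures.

Q = 22.0 × (2.91 − 0.11)^1.85 = 22.0 × 2.8^1.85 = 147.8 m³/s

148 m³/s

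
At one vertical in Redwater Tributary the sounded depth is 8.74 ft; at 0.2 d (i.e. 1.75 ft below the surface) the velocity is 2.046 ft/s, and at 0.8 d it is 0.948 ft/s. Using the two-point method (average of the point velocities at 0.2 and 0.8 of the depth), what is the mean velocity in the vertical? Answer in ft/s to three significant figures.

1.50 ft/s

v̄ = (2.046 + 0.948) / 2 = 1.497 ft/s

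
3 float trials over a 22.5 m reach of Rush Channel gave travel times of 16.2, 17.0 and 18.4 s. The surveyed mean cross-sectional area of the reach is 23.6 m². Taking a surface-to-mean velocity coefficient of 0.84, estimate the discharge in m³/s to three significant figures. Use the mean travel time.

25.9 m³/s

t̄ = (16.2 + 17.0 + 18.4) / 3 = 17.2 s
v_surface = L / t̄ = 22.5 / 17.2 = 1.308 m/s
v_mean = 0.84 × 1.308 = 1.099 m/s
Q = A × v_mean = 23.6 × 1.099 = 25.93 m³/s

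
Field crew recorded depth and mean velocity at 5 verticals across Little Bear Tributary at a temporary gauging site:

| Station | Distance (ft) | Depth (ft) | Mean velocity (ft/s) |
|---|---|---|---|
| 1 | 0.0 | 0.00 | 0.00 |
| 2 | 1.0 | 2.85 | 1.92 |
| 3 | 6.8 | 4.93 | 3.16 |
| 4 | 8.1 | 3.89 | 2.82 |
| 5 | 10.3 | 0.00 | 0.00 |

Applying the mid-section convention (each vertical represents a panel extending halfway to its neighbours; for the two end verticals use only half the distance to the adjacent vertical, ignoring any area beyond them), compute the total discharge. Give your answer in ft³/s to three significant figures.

w_2 = (6.8 − 0.0)/2 = 3.4 ft; q_2 = 1.92 × 2.85 × 3.4 = 18.60 ft³/s
w_3 = (8.1 − 1.0)/2 = 3.55 ft; q_3 = 3.16 × 4.93 × 3.55 = 55.30 ft³/s
w_4 = (10.3 − 6.8)/2 = 1.75 ft; q_4 = 2.82 × 3.89 × 1.75 = 19.20 ft³/s
Stations 1, 5 contribute zero (depth or velocity is 0).
Q = Σ qᵢ = 93.11 ft³/s

93.1 ft³/s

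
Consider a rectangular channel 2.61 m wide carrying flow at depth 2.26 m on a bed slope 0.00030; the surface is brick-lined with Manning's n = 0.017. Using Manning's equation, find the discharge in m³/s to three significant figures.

5.30 m³/s

A = b·y = 2.61 × 2.26 = 5.899 m²
P = b + 2y = 2.61 + 2×2.26 = 7.130 m
R = A/P = 5.899/7.130 = 0.8273 m
Q = (1/n)·A·R^(2/3)·S^(1/2) = (1/0.017) × 5.899 × 0.8273^(2/3) × 0.00030^(1/2) = 5.296 m³/s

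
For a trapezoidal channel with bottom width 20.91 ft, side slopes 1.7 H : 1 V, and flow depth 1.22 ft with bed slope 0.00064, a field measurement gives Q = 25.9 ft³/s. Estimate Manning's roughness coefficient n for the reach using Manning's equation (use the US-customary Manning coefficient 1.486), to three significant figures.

A = (b + z·y)·y = (20.91 + 1.7×1.22)×1.22 = 28.04 ft²
P = b + 2y√(1+z²) = 20.91 + 2×1.22×√(1+1.7²) = 25.72 ft
R = A/P = 28.04/25.72 = 1.090 ft
n = (1.486/Q)·A·R^(2/3)·S^(1/2) = (1.486/25.9) × 28.04 × 1.059 × 0.02530 = 0.04311

0.0431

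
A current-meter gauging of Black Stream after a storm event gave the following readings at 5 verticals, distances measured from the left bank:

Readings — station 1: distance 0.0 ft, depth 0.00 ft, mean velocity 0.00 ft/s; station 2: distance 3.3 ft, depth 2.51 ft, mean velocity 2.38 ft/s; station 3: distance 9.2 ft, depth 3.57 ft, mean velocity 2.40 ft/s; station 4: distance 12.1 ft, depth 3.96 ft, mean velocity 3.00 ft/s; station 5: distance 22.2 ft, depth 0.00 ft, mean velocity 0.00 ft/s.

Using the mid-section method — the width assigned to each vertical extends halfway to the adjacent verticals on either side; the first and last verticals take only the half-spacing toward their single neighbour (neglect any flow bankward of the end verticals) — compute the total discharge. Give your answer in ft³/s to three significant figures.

w_2 = (9.2 − 0.0)/2 = 4.6 ft; q_2 = 2.38 × 2.51 × 4.6 = 27.48 ft³/s
w_3 = (12.1 − 3.3)/2 = 4.4 ft; q_3 = 2.40 × 3.57 × 4.4 = 37.70 ft³/s
w_4 = (22.2 − 9.2)/2 = 6.5 ft; q_4 = 3.00 × 3.96 × 6.5 = 77.22 ft³/s
Stations 1, 5 contribute zero (depth or velocity is 0).
Q = Σ qᵢ = 142.4 ft³/s

142 ft³/s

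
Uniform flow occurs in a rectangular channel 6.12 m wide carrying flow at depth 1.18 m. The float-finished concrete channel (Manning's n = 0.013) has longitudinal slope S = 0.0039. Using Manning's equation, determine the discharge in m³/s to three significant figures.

A = b·y = 6.12 × 1.18 = 7.222 m²
P = b + 2y = 6.12 + 2×1.18 = 8.480 m
R = A/P = 7.222/8.480 = 0.8516 m
Q = (1/n)·A·R^(2/3)·S^(1/2) = (1/0.013) × 7.222 × 0.8516^(2/3) × 0.0039^(1/2) = 31.17 m³/s

31.2 m³/s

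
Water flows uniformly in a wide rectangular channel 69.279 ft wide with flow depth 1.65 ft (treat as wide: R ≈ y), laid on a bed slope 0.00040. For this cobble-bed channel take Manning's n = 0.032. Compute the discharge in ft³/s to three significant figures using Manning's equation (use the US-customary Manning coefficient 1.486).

148 ft³/s

A = b·y = 69.279 × 1.65 = 114.3 ft²
Wide channel: R ≈ y = 1.65 ft
Q = (1.486/n)·A·R^(2/3)·S^(1/2) = (1.486/0.032) × 114.3 × 1.650^(2/3) × 0.00040^(1/2) = 148.2 ft³/s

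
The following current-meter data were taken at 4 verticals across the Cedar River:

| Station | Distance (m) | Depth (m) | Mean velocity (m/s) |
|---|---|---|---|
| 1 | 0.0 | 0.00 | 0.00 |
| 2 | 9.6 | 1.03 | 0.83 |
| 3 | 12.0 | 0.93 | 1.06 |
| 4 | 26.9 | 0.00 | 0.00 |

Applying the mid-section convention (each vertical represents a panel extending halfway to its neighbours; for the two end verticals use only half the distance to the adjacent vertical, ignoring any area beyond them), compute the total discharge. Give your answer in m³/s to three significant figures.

w_2 = (12.0 − 0.0)/2 = 6 m; q_2 = 0.83 × 1.03 × 6 = 5.129 m³/s
w_3 = (26.9 − 9.6)/2 = 8.65 m; q_3 = 1.06 × 0.93 × 8.65 = 8.527 m³/s
Stations 1, 4 contribute zero (depth or velocity is 0).
Q = Σ qᵢ = 13.66 m³/s

13.7 m³/s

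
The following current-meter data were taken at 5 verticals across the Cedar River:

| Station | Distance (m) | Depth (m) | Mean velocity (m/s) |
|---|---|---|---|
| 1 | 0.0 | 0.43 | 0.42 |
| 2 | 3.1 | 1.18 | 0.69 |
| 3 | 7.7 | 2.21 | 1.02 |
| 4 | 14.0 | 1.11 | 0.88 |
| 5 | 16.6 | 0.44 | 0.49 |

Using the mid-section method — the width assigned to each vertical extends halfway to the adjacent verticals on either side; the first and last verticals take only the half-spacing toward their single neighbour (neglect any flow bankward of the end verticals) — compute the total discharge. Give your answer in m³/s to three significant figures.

20.3 m³/s

w_1 = (3.1 − 0.0)/2 = 1.55 m; q_1 = 0.42 × 0.43 × 1.55 = 0.2799 m³/s
w_2 = (7.7 − 0.0)/2 = 3.85 m; q_2 = 0.69 × 1.18 × 3.85 = 3.135 m³/s
w_3 = (14.0 − 3.1)/2 = 5.45 m; q_3 = 1.02 × 2.21 × 5.45 = 12.29 m³/s
w_4 = (16.6 − 7.7)/2 = 4.45 m; q_4 = 0.88 × 1.11 × 4.45 = 4.347 m³/s
w_5 = (16.6 − 14.0)/2 = 1.3 m; q_5 = 0.49 × 0.44 × 1.3 = 0.2803 m³/s
Q = Σ qᵢ = 20.33 m³/s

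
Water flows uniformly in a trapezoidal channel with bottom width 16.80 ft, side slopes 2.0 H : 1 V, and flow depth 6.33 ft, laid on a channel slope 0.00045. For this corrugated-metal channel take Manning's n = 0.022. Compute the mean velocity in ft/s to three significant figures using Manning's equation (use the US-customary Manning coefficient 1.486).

A = (b + z·y)·y = (16.80 + 2.0×6.33)×6.33 = 186.5 ft²
P = b + 2y√(1+z²) = 16.80 + 2×6.33×√(1+2.0²) = 45.11 ft
R = A/P = 186.5/45.11 = 4.134 ft
Q = (1.486/n)·A·R^(2/3)·S^(1/2) = (1.486/0.022) × 186.5 × 4.134^(2/3) × 0.00045^(1/2) = 688.3 ft³/s
V = Q/A = 688.3/186.5 = 3.691 ft/s

3.69 ft/s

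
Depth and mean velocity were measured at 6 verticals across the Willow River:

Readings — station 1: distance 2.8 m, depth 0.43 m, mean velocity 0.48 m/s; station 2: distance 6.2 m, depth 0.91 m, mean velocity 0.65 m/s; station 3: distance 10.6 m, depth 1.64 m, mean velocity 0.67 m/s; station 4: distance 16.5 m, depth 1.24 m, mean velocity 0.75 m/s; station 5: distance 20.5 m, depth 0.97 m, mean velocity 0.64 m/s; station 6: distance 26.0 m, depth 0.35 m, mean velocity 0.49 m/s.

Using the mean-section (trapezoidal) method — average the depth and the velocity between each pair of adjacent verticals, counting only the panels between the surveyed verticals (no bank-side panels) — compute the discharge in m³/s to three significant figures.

Panel 1-2: Δb = 3.4 m, d̄ = (0.43+0.91)/2 = 0.67, v̄ = (0.48+0.65)/2 = 0.565 → q = 3.4×0.67×0.565 = 1.287 m³/s
Panel 2-3: Δb = 4.4 m, d̄ = (0.91+1.64)/2 = 1.275, v̄ = (0.65+0.67)/2 = 0.66 → q = 4.4×1.275×0.66 = 3.703 m³/s
Panel 3-4: Δb = 5.9 m, d̄ = (1.64+1.24)/2 = 1.44, v̄ = (0.67+0.75)/2 = 0.71 → q = 5.9×1.44×0.71 = 6.032 m³/s
Panel 4-5: Δb = 4 m, d̄ = (1.24+0.97)/2 = 1.105, v̄ = (0.75+0.64)/2 = 0.695 → q = 4×1.105×0.695 = 3.072 m³/s
Panel 5-6: Δb = 5.5 m, d̄ = (0.97+0.35)/2 = 0.66, v̄ = (0.64+0.49)/2 = 0.565 → q = 5.5×0.66×0.565 = 2.051 m³/s
Q = Σ q = 16.14 m³/s

16.1 m³/s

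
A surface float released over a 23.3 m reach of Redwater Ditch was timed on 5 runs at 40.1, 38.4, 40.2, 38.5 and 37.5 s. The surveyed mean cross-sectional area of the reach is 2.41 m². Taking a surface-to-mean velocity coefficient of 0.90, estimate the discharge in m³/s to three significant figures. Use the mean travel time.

1.30 m³/s

t̄ = (40.1 + 38.4 + 40.2 + 38.5 + 37.5) / 5 = 38.94 s
v_surface = L / t̄ = 23.3 / 38.94 = 0.5984 m/s
v_mean = 0.90 × 0.5984 = 0.5385 m/s
Q = A × v_mean = 2.41 × 0.5385 = 1.298 m³/s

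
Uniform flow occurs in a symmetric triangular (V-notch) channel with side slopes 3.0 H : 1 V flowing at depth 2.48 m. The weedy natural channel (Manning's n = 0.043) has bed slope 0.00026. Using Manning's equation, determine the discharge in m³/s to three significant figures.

7.71 m³/s

A = z·y² = 3.0×2.48² = 18.45 m²
P = 2y√(1+z²) = 2×2.48×√(1+3.0²) = 15.68 m
R = A/P = 18.45/15.68 = 1.176 m
Q = (1/n)·A·R^(2/3)·S^(1/2) = (1/0.043) × 18.45 × 1.176^(2/3) × 0.00026^(1/2) = 7.710 m³/s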